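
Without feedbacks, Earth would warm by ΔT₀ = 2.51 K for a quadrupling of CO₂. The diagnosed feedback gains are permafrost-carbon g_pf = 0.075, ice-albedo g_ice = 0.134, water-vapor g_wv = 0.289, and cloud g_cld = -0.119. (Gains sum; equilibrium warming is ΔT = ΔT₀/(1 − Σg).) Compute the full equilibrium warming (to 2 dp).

Total gain g = 0.075 + 0.134 + 0.289 − 0.119 = 0.379.
Amplification A = 1/(1 − 0.379) = 1.61.
ΔT = 2.51 × 1.61 = 4.04 K.

4.04 K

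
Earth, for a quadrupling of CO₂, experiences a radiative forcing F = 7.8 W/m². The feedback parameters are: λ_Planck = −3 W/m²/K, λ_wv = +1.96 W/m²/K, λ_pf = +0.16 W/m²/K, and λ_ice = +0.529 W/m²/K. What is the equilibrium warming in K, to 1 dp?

22.2 K

Net feedback parameter λ = (−3) + (+1.96) + (+0.16) + (+0.529) = -0.351 W/m²/K.
ΔT = −F/λ = −7.8/(-0.351) = 22.2 K.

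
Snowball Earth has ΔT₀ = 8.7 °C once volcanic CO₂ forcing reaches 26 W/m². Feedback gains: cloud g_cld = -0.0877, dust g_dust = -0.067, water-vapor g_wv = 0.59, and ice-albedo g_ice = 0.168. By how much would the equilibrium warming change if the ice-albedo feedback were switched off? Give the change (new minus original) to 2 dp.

Original: g = 0.6033, ΔT = 8.7/(1−0.6033) = 21.9309 °C.
Without ice-albedo: g' = 0.4353, ΔT' = 8.7/(1−0.4353) = 15.4064 °C.
Change = 15.4064 − 21.9309 = -6.52 °C.

-6.52 °C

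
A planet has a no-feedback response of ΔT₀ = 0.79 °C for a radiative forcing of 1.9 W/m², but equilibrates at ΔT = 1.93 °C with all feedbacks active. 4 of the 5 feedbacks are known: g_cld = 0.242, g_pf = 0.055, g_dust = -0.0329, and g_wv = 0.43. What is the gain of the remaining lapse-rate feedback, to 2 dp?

Amplification A = ΔT/ΔT₀ = 1.93/0.79 = 2.443.
Total gain g = 1 − 1/A = 1 − 1/2.443 = 0.5907.
Known gains sum to 0.242 + 0.055 − 0.0329 + 0.43 = 0.6941.
g_lr = 0.5907 − 0.6941 = -0.10.

-0.10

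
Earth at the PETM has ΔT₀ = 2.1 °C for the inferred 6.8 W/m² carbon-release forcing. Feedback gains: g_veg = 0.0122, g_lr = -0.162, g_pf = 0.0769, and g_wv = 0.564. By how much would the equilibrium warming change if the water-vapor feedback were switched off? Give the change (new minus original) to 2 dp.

Original: g = 0.4911, ΔT = 2.1/(1−0.4911) = 4.1265 °C.
Without water-vapor: g' = -0.0729, ΔT' = 2.1/(1+0.0729) = 1.9573 °C.
Change = 1.9573 − 4.1265 = -2.17 °C.

-2.17 °C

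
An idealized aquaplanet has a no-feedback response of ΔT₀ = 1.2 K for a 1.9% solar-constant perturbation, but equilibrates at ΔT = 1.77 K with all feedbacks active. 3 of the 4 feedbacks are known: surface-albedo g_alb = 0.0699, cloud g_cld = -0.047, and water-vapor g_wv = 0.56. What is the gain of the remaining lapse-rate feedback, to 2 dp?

-0.26

Amplification A = ΔT/ΔT₀ = 1.77/1.2 = 1.475.
Total gain g = 1 − 1/A = 1 − 1/1.475 = 0.322.
Known gains sum to 0.0699 − 0.047 + 0.56 = 0.5829.
g_lr = 0.322 − 0.5829 = -0.26.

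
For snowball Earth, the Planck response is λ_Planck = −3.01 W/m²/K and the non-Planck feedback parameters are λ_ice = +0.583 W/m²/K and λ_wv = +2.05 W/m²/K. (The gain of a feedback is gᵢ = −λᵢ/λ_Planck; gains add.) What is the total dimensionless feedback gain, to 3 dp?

0.875

Convert to gains: g_ice = 0.583/3.01 = 0.1937; g_wv = 2.05/3.01 = 0.6811.
Total gain g = 0.8748.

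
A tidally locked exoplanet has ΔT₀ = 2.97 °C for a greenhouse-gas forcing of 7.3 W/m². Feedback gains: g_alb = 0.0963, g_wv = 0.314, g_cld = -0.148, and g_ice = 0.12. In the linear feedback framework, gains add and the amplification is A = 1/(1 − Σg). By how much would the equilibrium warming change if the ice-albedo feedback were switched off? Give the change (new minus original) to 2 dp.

Original: g = 0.3823, ΔT = 2.97/(1−0.3823) = 4.8082 °C.
Without ice-albedo: g' = 0.2623, ΔT' = 2.97/(1−0.2623) = 4.0260 °C.
Change = 4.0260 − 4.8082 = -0.78 °C.

-0.78 °C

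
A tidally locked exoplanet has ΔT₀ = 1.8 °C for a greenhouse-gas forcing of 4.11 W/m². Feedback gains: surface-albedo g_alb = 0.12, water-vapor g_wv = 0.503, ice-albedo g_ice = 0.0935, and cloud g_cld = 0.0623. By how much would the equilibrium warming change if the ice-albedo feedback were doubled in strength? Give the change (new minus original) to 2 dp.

5.96 °C

Original: g = 0.7788, ΔT = 1.8/(1−0.7788) = 8.1374 °C.
With doubled ice-albedo: g' = 0.8723, ΔT' = 1.8/(1−0.8723) = 14.0955 °C.
Change = 14.0955 − 8.1374 = 5.96 °C.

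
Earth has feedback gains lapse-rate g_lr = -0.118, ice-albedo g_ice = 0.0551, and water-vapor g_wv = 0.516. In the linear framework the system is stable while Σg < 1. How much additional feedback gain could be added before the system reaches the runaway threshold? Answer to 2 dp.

0.55

Current total gain = -0.118 + 0.0551 + 0.516 = 0.4531.
Margin to runaway = 1 − 0.4531 = 0.55.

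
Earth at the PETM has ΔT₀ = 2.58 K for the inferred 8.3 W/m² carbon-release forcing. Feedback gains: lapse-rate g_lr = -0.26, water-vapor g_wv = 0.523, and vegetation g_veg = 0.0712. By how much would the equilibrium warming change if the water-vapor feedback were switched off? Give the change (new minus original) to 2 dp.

Original: g = 0.3342, ΔT = 2.58/(1−0.3342) = 3.8750 K.
Without water-vapor: g' = -0.1888, ΔT' = 2.58/(1+0.1888) = 2.1703 K.
Change = 2.1703 − 3.8750 = -1.70 K.

-1.70 K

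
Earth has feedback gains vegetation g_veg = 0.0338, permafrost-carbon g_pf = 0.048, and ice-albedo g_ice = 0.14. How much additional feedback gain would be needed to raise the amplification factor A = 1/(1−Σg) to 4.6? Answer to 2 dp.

Current total gain = 0.2218.
Target gain for A = 4.6: g* = 1 − 1/4.6 = 0.7826.
Additional gain needed = 0.7826 − 0.2218 = 0.56.

0.56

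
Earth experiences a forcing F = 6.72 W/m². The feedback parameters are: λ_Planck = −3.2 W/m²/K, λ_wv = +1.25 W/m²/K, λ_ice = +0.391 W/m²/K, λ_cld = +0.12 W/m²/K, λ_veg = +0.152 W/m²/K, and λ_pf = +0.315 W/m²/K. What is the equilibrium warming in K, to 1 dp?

Net feedback parameter λ = (−3.2) + (+1.25) + (+0.391) + (+0.12) + (+0.152) + (+0.315) = -0.972 W/m²/K.
ΔT = −F/λ = −6.72/(-0.972) = 6.9 K.

6.9 K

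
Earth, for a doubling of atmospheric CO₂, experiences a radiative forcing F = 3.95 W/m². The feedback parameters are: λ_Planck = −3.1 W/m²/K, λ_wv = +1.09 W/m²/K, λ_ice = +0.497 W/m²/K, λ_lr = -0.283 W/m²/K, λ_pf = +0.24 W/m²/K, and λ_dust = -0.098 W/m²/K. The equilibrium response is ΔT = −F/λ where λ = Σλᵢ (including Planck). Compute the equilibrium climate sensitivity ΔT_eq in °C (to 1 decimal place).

2.4 °C

Net feedback parameter λ = (−3.1) + (+1.09) + (+0.497) + (-0.283) + (+0.24) + (-0.098) = -1.654 W/m²/K.
ΔT = −F/λ = −3.95/(-1.654) = 2.4 °C.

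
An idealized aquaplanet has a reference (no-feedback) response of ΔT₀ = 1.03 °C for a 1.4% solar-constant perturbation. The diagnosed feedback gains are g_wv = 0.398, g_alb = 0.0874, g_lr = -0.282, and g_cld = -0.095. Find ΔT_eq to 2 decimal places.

1.16 °C

Total gain g = 0.398 + 0.0874 − 0.282 − 0.095 = 0.1084.
Amplification A = 1/(1 − 0.1084) = 1.122.
ΔT = 1.03 × 1.122 = 1.16 °C.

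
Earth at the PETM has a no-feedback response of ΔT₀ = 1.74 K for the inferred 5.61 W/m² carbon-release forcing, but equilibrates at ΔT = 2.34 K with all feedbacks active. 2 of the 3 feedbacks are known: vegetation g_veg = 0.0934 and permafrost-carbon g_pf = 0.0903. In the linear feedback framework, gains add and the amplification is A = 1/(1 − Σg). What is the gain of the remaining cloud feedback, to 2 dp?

0.07

Amplification A = ΔT/ΔT₀ = 2.34/1.74 = 1.345.
Total gain g = 1 − 1/A = 1 − 1/1.345 = 0.2565.
Known gains sum to 0.0934 + 0.0903 = 0.1837.
g_cld = 0.2565 − 0.1837 = 0.07.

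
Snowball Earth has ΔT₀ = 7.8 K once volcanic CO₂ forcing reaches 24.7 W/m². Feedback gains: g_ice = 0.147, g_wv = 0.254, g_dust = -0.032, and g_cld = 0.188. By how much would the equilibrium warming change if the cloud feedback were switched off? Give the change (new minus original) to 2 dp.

-5.25 K

Original: g = 0.557, ΔT = 7.8/(1−0.557) = 17.6072 K.
Without cloud: g' = 0.369, ΔT' = 7.8/(1−0.369) = 12.3613 K.
Change = 12.3613 − 17.6072 = -5.25 K.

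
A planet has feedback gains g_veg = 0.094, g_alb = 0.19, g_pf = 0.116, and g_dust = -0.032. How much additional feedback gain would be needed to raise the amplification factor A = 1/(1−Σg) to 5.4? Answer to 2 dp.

Current total gain = 0.368.
Target gain for A = 5.4: g* = 1 − 1/5.4 = 0.8148.
Additional gain needed = 0.8148 − 0.368 = 0.45.

0.45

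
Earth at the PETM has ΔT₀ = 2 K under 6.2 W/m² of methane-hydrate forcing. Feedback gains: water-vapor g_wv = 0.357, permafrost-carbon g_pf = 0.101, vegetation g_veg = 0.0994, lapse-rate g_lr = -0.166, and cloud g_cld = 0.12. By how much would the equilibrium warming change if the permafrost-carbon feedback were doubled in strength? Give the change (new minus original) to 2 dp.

Original: g = 0.5114, ΔT = 2/(1−0.5114) = 4.0933 K.
With doubled permafrost-carbon: g' = 0.6124, ΔT' = 2/(1−0.6124) = 5.1600 K.
Change = 5.1600 − 4.0933 = 1.07 K.

1.07 K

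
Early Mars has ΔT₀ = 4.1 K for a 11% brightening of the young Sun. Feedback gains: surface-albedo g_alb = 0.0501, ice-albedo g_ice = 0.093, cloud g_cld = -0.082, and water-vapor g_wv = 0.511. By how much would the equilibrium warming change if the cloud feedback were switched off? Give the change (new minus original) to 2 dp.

2.27 K

Original: g = 0.5721, ΔT = 4.1/(1−0.5721) = 9.5817 K.
Without cloud: g' = 0.6541, ΔT' = 4.1/(1−0.6541) = 11.8531 K.
Change = 11.8531 − 9.5817 = 2.27 K.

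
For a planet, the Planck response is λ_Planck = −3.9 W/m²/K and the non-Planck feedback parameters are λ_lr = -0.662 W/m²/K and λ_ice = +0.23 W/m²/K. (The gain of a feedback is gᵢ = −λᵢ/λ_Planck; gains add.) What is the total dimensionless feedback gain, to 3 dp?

-0.111

Convert to gains: g_lr = -0.662/3.9 = -0.1697; g_ice = 0.23/3.9 = 0.05897.
Total gain g = -0.11073.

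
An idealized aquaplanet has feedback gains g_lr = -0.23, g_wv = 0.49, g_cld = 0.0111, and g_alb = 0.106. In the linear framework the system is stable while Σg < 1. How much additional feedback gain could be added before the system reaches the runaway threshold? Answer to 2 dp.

Current total gain = -0.23 + 0.49 + 0.0111 + 0.106 = 0.3771.
Margin to runaway = 1 − 0.3771 = 0.62.

0.62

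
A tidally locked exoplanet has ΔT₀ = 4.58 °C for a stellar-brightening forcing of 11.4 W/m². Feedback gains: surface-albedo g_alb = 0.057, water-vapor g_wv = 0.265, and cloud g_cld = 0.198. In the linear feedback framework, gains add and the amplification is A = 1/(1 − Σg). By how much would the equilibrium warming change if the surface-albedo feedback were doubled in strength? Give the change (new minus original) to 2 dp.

1.29 °C

Original: g = 0.52, ΔT = 4.58/(1−0.52) = 9.5417 °C.
With doubled surface-albedo: g' = 0.577, ΔT' = 4.58/(1−0.577) = 10.8274 °C.
Change = 10.8274 − 9.5417 = 1.29 °C.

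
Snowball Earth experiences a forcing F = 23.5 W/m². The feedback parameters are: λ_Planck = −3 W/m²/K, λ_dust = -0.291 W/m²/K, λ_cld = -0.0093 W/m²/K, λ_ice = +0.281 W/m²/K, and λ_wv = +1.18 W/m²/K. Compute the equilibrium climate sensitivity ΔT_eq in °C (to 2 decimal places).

Net feedback parameter λ = (−3) + (-0.291) + (-0.0093) + (+0.281) + (+1.18) = -1.8393 W/m²/K.
ΔT = −F/λ = −23.5/(-1.8393) = 12.78 °C.

12.78 °C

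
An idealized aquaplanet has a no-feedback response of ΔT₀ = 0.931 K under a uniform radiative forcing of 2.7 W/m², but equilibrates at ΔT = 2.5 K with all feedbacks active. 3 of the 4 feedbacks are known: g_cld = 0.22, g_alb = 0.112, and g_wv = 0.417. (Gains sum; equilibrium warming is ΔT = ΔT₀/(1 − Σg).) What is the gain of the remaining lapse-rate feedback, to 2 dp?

Amplification A = ΔT/ΔT₀ = 2.5/0.931 = 2.685.
Total gain g = 1 − 1/A = 1 − 1/2.685 = 0.6276.
Known gains sum to 0.22 + 0.112 + 0.417 = 0.749.
g_lr = 0.6276 − 0.749 = -0.12.

-0.12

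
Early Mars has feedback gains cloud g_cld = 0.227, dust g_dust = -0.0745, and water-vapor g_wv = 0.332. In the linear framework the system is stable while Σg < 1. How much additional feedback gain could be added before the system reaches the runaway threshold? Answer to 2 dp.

Current total gain = 0.227 − 0.0745 + 0.332 = 0.4845.
Margin to runaway = 1 − 0.4845 = 0.52.

0.52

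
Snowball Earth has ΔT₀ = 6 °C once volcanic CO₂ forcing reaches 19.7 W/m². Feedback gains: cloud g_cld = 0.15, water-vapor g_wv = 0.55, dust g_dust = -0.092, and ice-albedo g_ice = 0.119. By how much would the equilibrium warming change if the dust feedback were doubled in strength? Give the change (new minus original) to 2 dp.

-5.54 °C

Original: g = 0.727, ΔT = 6/(1−0.727) = 21.9780 °C.
With doubled dust: g' = 0.635, ΔT' = 6/(1−0.635) = 16.4384 °C.
Change = 16.4384 − 21.9780 = -5.54 °C.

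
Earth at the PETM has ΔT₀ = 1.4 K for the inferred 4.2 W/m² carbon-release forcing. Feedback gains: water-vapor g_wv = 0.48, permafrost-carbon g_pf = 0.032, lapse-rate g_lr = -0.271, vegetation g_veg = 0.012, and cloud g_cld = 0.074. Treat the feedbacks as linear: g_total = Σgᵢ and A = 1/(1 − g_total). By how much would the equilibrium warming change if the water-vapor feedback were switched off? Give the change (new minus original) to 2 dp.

Original: g = 0.327, ΔT = 1.4/(1−0.327) = 2.0802 K.
Without water-vapor: g' = -0.153, ΔT' = 1.4/(1+0.153) = 1.2142 K.
Change = 1.2142 − 2.0802 = -0.87 K.

-0.87 K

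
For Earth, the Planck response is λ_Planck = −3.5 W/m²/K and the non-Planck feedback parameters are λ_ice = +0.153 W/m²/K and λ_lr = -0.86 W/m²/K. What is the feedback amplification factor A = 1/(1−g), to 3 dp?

0.832

Convert to gains: g_ice = 0.153/3.5 = 0.04371; g_lr = -0.86/3.5 = -0.2457.
Total gain g = -0.20199.
A = 1/(1 + 0.20199) = 0.832.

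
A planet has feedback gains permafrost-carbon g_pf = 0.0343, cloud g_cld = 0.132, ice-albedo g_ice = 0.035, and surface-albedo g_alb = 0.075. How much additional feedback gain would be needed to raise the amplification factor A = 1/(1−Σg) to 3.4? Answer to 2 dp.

0.43

Current total gain = 0.2763.
Target gain for A = 3.4: g* = 1 − 1/3.4 = 0.7059.
Additional gain needed = 0.7059 − 0.2763 = 0.43.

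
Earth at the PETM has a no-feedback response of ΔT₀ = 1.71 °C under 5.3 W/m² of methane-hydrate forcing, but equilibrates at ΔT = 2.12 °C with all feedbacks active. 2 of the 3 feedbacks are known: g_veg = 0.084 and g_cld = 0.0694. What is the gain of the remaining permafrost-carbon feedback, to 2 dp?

0.04

Amplification A = ΔT/ΔT₀ = 2.12/1.71 = 1.24.
Total gain g = 1 − 1/A = 1 − 1/1.24 = 0.1935.
Known gains sum to 0.084 + 0.0694 = 0.1534.
g_pf = 0.1935 − 0.1534 = 0.04.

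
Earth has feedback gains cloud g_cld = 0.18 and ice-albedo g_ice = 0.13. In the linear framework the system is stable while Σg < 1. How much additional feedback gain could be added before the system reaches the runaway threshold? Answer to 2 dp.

0.69

Current total gain = 0.18 + 0.13 = 0.31.
Margin to runaway = 1 − 0.31 = 0.69.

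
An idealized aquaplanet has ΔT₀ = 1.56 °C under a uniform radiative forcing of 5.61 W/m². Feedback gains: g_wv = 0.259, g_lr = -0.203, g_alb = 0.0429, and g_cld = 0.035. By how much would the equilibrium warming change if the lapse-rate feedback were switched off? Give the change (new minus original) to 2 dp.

Original: g = 0.1339, ΔT = 1.56/(1−0.1339) = 1.8012 °C.
Without lapse-rate: g' = 0.3369, ΔT' = 1.56/(1−0.3369) = 2.3526 °C.
Change = 2.3526 − 1.8012 = 0.55 °C.

0.55 °C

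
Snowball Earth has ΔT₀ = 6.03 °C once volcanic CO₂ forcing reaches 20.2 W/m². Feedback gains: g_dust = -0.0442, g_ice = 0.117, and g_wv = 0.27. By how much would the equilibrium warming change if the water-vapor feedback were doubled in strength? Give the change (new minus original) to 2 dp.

Original: g = 0.3428, ΔT = 6.03/(1−0.3428) = 9.1753 °C.
With doubled water-vapor: g' = 0.6128, ΔT' = 6.03/(1−0.6128) = 15.5733 °C.
Change = 15.5733 − 9.1753 = 6.40 °C.

6.40 °C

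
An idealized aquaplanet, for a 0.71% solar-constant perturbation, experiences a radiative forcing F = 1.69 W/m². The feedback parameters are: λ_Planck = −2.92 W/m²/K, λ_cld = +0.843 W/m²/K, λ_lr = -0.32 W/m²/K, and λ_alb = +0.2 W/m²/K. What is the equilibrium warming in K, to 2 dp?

0.77 K

Net feedback parameter λ = (−2.92) + (+0.843) + (-0.32) + (+0.2) = -2.197 W/m²/K.
ΔT = −F/λ = −1.69/(-2.197) = 0.77 K.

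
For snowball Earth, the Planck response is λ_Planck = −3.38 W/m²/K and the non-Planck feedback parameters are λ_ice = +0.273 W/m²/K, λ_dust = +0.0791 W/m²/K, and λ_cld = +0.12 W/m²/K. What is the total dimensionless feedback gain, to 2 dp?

Convert to gains: g_ice = 0.273/3.38 = 0.08077; g_dust = 0.0791/3.38 = 0.0234; g_cld = 0.12/3.38 = 0.0355.
Total gain g = 0.13967.

0.14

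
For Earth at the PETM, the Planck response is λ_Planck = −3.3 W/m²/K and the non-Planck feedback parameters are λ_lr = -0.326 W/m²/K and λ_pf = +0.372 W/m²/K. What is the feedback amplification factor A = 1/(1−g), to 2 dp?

Convert to gains: g_lr = -0.326/3.3 = -0.09879; g_pf = 0.372/3.3 = 0.1127.
Total gain g = 0.01391.
A = 1/(1 − 0.01391) = 1.01.

1.01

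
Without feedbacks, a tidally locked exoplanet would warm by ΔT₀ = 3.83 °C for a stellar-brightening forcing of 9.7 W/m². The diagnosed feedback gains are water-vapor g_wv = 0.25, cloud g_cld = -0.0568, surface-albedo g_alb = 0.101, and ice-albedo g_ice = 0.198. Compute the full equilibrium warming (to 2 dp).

7.54 °C

Total gain g = 0.25 − 0.0568 + 0.101 + 0.198 = 0.4922.
Amplification A = 1/(1 − 0.4922) = 1.969.
ΔT = 3.83 × 1.969 = 7.54 °C.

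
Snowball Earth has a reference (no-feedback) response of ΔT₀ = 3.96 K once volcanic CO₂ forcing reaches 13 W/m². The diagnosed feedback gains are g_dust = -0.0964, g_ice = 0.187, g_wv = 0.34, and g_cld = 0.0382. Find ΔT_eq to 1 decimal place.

7.5 K

Total gain g = -0.0964 + 0.187 + 0.34 + 0.0382 = 0.4688.
Amplification A = 1/(1 − 0.4688) = 1.883.
ΔT = 3.96 × 1.883 = 7.5 K.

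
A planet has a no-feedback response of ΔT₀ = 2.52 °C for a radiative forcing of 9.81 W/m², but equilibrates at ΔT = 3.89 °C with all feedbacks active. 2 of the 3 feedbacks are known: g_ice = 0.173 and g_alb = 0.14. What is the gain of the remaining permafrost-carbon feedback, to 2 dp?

Amplification A = ΔT/ΔT₀ = 3.89/2.52 = 1.544.
Total gain g = 1 − 1/A = 1 − 1/1.544 = 0.3523.
Known gains sum to 0.173 + 0.14 = 0.313.
g_pf = 0.3523 − 0.313 = 0.04.

0.04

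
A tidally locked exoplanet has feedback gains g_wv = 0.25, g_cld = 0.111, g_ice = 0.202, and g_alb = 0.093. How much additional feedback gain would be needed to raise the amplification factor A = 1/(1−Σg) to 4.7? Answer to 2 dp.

0.13

Current total gain = 0.656.
Target gain for A = 4.7: g* = 1 − 1/4.7 = 0.7872.
Additional gain needed = 0.7872 − 0.656 = 0.13.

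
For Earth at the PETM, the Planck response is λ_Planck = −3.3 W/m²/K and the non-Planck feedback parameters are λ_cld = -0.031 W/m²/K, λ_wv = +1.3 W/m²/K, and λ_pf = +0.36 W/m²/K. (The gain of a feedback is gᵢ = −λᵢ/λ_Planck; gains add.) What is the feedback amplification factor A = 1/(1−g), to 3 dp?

Convert to gains: g_cld = -0.031/3.3 = -0.009394; g_wv = 1.3/3.3 = 0.3939; g_pf = 0.36/3.3 = 0.1091.
Total gain g = 0.493606.
A = 1/(1 − 0.493606) = 1.975.

1.975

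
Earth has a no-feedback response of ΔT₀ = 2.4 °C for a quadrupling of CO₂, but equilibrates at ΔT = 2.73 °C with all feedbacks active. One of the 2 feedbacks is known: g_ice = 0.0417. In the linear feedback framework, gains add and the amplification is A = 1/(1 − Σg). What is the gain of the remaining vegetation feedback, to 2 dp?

0.08

Amplification A = ΔT/ΔT₀ = 2.73/2.4 = 1.137.
Total gain g = 1 − 1/A = 1 − 1/1.137 = 0.1205.
The known gain is 0.0417.
g_veg = 0.1205 − 0.0417 = 0.08.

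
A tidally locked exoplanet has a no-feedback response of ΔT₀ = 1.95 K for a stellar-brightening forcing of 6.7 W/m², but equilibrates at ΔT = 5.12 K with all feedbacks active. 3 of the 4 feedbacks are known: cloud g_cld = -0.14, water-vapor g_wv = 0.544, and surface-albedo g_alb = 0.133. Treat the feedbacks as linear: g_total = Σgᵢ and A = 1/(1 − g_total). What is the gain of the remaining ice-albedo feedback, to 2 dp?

0.08

Amplification A = ΔT/ΔT₀ = 5.12/1.95 = 2.626.
Total gain g = 1 − 1/A = 1 − 1/2.626 = 0.6192.
Known gains sum to -0.14 + 0.544 + 0.133 = 0.537.
g_ice = 0.6192 − 0.537 = 0.08.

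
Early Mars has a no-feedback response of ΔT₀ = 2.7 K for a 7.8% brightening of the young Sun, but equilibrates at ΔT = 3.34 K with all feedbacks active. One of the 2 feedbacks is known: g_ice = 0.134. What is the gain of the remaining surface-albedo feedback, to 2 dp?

0.06

Amplification A = ΔT/ΔT₀ = 3.34/2.7 = 1.237.
Total gain g = 1 − 1/A = 1 − 1/1.237 = 0.1916.
The known gain is 0.134.
g_alb = 0.1916 − 0.134 = 0.06.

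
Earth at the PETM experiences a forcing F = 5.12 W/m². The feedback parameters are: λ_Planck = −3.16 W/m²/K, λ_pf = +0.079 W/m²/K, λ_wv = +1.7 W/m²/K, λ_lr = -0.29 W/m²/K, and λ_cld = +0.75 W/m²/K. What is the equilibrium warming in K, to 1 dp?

Net feedback parameter λ = (−3.16) + (+0.079) + (+1.7) + (-0.29) + (+0.75) = -0.921 W/m²/K.
ΔT = −F/λ = −5.12/(-0.921) = 5.6 K.

5.6 K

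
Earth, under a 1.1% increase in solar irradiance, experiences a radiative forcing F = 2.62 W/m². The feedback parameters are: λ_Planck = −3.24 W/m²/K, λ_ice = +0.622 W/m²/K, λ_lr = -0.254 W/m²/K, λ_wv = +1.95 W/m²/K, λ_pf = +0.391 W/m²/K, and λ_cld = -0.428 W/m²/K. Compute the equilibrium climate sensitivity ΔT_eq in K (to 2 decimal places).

2.73 K

Net feedback parameter λ = (−3.24) + (+0.622) + (-0.254) + (+1.95) + (+0.391) + (-0.428) = -0.959 W/m²/K.
ΔT = −F/λ = −2.62/(-0.959) = 2.73 K.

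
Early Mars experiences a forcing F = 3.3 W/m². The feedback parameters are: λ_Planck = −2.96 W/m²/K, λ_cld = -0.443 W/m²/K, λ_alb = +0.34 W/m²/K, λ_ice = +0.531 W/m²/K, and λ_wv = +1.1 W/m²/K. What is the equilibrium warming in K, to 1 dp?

2.3 K

Net feedback parameter λ = (−2.96) + (-0.443) + (+0.34) + (+0.531) + (+1.1) = -1.432 W/m²/K.
ΔT = −F/λ = −3.3/(-1.432) = 2.3 K.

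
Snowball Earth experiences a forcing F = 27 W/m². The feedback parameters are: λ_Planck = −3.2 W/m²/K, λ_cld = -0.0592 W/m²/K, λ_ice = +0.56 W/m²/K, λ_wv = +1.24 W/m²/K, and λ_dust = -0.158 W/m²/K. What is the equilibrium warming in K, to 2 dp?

16.70 K

Net feedback parameter λ = (−3.2) + (-0.0592) + (+0.56) + (+1.24) + (-0.158) = -1.6172 W/m²/K.
ΔT = −F/λ = −27/(-1.6172) = 16.70 K.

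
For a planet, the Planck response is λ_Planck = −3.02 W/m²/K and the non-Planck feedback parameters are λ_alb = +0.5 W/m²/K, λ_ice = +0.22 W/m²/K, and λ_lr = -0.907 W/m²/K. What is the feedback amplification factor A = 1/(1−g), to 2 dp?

0.94

Convert to gains: g_alb = 0.5/3.02 = 0.1656; g_ice = 0.22/3.02 = 0.07285; g_lr = -0.907/3.02 = -0.3003.
Total gain g = -0.06185.
A = 1/(1 + 0.06185) = 0.94.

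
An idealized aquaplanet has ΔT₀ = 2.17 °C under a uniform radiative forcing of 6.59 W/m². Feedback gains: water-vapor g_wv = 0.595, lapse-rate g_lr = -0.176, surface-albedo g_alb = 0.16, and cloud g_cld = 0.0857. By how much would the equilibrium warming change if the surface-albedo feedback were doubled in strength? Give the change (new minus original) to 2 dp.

Original: g = 0.6647, ΔT = 2.17/(1−0.6647) = 6.4718 °C.
With doubled surface-albedo: g' = 0.8247, ΔT' = 2.17/(1−0.8247) = 12.3788 °C.
Change = 12.3788 − 6.4718 = 5.91 °C.

5.91 °C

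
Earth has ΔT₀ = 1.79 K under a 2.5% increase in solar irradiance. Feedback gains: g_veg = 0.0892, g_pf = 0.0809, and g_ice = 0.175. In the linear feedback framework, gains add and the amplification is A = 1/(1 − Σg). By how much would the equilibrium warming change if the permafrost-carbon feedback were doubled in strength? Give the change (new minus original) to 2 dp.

Original: g = 0.3451, ΔT = 1.79/(1−0.3451) = 2.7332 K.
With doubled permafrost-carbon: g' = 0.426, ΔT' = 1.79/(1−0.426) = 3.1185 K.
Change = 3.1185 − 2.7332 = 0.39 K.

0.39 K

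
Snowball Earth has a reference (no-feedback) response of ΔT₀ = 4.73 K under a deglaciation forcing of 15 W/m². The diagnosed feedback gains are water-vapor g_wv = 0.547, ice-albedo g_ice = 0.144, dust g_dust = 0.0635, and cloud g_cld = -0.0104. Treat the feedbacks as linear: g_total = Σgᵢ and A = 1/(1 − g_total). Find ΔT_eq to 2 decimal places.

18.48 K

Total gain g = 0.547 + 0.144 + 0.0635 − 0.0104 = 0.7441.
Amplification A = 1/(1 − 0.7441) = 3.908.
ΔT = 4.73 × 3.908 = 18.48 K.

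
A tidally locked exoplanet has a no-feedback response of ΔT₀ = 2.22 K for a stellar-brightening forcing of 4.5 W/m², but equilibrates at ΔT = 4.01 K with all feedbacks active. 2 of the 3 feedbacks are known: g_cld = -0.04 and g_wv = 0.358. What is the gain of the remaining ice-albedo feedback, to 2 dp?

Amplification A = ΔT/ΔT₀ = 4.01/2.22 = 1.806.
Total gain g = 1 − 1/A = 1 − 1/1.806 = 0.4463.
Known gains sum to -0.04 + 0.358 = 0.318.
g_ice = 0.4463 − 0.318 = 0.13.

0.13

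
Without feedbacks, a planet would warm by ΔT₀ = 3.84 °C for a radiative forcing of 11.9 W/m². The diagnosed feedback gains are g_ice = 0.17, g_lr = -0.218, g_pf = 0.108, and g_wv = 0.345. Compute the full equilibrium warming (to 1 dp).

6.5 °C

Total gain g = 0.17 − 0.218 + 0.108 + 0.345 = 0.405.
Amplification A = 1/(1 − 0.405) = 1.681.
ΔT = 3.84 × 1.681 = 6.5 °C.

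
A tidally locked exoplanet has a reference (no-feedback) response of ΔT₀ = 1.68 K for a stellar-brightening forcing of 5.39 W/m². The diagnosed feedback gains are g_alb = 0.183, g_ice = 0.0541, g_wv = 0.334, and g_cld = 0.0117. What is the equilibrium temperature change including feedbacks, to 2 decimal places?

Total gain g = 0.183 + 0.0541 + 0.334 + 0.0117 = 0.5828.
Amplification A = 1/(1 − 0.5828) = 2.397.
ΔT = 1.68 × 2.397 = 4.03 K.

4.03 K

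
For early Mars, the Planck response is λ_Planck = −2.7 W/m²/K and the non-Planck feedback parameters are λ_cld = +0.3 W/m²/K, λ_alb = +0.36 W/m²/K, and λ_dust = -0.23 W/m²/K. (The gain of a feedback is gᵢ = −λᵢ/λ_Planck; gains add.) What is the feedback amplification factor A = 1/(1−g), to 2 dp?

1.19

Convert to gains: g_cld = 0.3/2.7 = 0.1111; g_alb = 0.36/2.7 = 0.1333; g_dust = -0.23/2.7 = -0.08519.
Total gain g = 0.15921.
A = 1/(1 − 0.15921) = 1.19.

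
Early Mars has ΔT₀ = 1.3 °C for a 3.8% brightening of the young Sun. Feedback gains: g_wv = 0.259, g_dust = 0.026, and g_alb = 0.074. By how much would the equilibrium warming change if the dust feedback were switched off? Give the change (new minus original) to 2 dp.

-0.08 °C

Original: g = 0.359, ΔT = 1.3/(1−0.359) = 2.0281 °C.
Without dust: g' = 0.333, ΔT' = 1.3/(1−0.333) = 1.9490 °C.
Change = 1.9490 − 2.0281 = -0.08 °C.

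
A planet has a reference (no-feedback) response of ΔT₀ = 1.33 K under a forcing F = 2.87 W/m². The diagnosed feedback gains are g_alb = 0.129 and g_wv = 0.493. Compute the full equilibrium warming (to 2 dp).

Total gain g = 0.129 + 0.493 = 0.622.
Amplification A = 1/(1 − 0.622) = 2.646.
ΔT = 1.33 × 2.646 = 3.52 K.

3.52 K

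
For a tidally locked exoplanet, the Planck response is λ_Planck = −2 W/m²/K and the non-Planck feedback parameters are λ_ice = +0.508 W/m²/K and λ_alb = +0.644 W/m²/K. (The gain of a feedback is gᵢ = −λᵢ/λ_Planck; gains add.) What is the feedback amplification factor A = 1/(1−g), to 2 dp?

Convert to gains: g_ice = 0.508/2 = 0.254; g_alb = 0.644/2 = 0.322.
Total gain g = 0.576.
A = 1/(1 − 0.576) = 2.36.

2.36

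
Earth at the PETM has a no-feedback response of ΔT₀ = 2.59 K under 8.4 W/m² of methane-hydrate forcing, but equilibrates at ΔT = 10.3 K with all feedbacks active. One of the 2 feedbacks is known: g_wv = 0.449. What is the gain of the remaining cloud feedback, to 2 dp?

Amplification A = ΔT/ΔT₀ = 10.3/2.59 = 3.977.
Total gain g = 1 − 1/A = 1 − 1/3.977 = 0.7486.
The known gain is 0.449.
g_cld = 0.7486 − 0.449 = 0.30.

0.30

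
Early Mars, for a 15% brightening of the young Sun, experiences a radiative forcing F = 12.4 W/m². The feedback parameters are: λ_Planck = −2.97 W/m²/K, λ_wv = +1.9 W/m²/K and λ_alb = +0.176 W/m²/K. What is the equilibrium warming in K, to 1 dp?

Net feedback parameter λ = (−2.97) + (+1.9) + (+0.176) = -0.894 W/m²/K.
ΔT = −F/λ = −12.4/(-0.894) = 13.9 K.

13.9 K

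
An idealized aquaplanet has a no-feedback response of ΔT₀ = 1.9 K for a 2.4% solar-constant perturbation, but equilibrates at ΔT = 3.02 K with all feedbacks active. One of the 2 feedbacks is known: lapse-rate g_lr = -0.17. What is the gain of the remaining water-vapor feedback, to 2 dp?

Amplification A = ΔT/ΔT₀ = 3.02/1.9 = 1.589.
Total gain g = 1 − 1/A = 1 − 1/1.589 = 0.3707.
The known gain is -0.17.
g_wv = 0.3707 + 0.17 = 0.54.

0.54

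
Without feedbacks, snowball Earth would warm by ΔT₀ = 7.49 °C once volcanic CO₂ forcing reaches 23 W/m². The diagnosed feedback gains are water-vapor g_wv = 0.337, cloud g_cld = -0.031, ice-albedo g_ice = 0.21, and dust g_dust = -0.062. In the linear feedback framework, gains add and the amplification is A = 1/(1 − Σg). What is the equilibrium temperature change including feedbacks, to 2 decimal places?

13.72 °C

Total gain g = 0.337 − 0.031 + 0.21 − 0.062 = 0.454.
Amplification A = 1/(1 − 0.454) = 1.832.
ΔT = 7.49 × 1.832 = 13.72 °C.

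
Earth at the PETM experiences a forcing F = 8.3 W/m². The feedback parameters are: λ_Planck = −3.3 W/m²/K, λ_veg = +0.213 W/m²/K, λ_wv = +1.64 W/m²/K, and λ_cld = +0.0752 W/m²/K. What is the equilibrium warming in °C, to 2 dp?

6.05 °C

Net feedback parameter λ = (−3.3) + (+0.213) + (+1.64) + (+0.0752) = -1.3718 W/m²/K.
ΔT = −F/λ = −8.3/(-1.3718) = 6.05 °C.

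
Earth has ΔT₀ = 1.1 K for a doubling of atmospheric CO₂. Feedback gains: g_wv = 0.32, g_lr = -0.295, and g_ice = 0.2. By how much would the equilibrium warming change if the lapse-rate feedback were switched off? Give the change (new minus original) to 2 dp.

0.87 K

Original: g = 0.225, ΔT = 1.1/(1−0.225) = 1.4194 K.
Without lapse-rate: g' = 0.52, ΔT' = 1.1/(1−0.52) = 2.2917 K.
Change = 2.2917 − 1.4194 = 0.87 K.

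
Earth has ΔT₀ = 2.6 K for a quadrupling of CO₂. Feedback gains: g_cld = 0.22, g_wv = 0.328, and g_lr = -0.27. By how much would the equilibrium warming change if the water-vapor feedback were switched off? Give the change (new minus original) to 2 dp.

Original: g = 0.278, ΔT = 2.6/(1−0.278) = 3.6011 K.
Without water-vapor: g' = -0.05, ΔT' = 2.6/(1+0.05) = 2.4762 K.
Change = 2.4762 − 3.6011 = -1.12 K.

-1.12 K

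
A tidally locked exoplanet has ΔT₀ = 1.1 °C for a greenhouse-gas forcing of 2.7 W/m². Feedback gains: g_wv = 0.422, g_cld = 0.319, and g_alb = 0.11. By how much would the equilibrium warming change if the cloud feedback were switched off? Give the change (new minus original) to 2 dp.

Original: g = 0.851, ΔT = 1.1/(1−0.851) = 7.3826 °C.
Without cloud: g' = 0.532, ΔT' = 1.1/(1−0.532) = 2.3504 °C.
Change = 2.3504 − 7.3826 = -5.03 °C.

-5.03 °C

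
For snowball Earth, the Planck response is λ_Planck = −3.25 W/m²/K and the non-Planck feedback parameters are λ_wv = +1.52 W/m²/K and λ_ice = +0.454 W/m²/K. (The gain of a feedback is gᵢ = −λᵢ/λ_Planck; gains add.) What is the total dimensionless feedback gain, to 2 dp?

Convert to gains: g_wv = 1.52/3.25 = 0.4677; g_ice = 0.454/3.25 = 0.1397.
Total gain g = 0.6074.

0.61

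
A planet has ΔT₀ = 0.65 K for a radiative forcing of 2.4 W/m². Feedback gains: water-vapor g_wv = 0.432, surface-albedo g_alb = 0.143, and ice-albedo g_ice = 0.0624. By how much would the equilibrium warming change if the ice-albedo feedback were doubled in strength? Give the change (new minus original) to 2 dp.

0.37 K

Original: g = 0.6374, ΔT = 0.65/(1−0.6374) = 1.7926 K.
With doubled ice-albedo: g' = 0.6998, ΔT' = 0.65/(1−0.6998) = 2.1652 K.
Change = 2.1652 − 1.7926 = 0.37 K.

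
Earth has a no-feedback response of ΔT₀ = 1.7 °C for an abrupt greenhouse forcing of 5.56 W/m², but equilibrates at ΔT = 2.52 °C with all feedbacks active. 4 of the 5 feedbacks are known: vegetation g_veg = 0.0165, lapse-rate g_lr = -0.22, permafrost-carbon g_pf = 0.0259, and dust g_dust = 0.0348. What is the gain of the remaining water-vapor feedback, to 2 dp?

0.47

Amplification A = ΔT/ΔT₀ = 2.52/1.7 = 1.482.
Total gain g = 1 − 1/A = 1 − 1/1.482 = 0.3252.
Known gains sum to 0.0165 − 0.22 + 0.0259 + 0.0348 = -0.1428.
g_wv = 0.3252 + 0.1428 = 0.47.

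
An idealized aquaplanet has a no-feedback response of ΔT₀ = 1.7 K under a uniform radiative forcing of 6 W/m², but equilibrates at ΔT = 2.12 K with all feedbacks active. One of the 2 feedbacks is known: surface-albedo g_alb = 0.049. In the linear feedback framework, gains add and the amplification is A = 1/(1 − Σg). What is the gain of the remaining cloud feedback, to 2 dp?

Amplification A = ΔT/ΔT₀ = 2.12/1.7 = 1.247.
Total gain g = 1 − 1/A = 1 − 1/1.247 = 0.1981.
The known gain is 0.049.
g_cld = 0.1981 − 0.049 = 0.15.

0.15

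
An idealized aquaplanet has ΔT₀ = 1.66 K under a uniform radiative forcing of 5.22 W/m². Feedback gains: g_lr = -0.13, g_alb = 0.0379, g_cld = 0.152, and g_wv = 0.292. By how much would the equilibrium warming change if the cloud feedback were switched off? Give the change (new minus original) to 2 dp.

-0.49 K

Original: g = 0.3519, ΔT = 1.66/(1−0.3519) = 2.5613 K.
Without cloud: g' = 0.1999, ΔT' = 1.66/(1−0.1999) = 2.0747 K.
Change = 2.0747 − 2.5613 = -0.49 K.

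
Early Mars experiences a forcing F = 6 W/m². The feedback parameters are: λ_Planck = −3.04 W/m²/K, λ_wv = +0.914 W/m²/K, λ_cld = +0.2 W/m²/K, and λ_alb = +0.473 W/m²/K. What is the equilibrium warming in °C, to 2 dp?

Net feedback parameter λ = (−3.04) + (+0.914) + (+0.2) + (+0.473) = -1.453 W/m²/K.
ΔT = −F/λ = −6/(-1.453) = 4.13 °C.

4.13 °C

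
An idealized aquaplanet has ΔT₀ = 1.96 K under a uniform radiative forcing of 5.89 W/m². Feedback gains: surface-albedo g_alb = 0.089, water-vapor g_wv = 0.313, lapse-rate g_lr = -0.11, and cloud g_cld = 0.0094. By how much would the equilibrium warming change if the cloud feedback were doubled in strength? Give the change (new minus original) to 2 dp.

Original: g = 0.3014, ΔT = 1.96/(1−0.3014) = 2.8056 K.
With doubled cloud: g' = 0.3108, ΔT' = 1.96/(1−0.3108) = 2.8439 K.
Change = 2.8439 − 2.8056 = 0.04 K.

0.04 K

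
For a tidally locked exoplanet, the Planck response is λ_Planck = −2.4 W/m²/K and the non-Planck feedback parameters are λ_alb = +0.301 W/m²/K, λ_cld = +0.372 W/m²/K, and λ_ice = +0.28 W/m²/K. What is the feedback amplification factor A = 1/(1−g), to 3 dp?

1.659

Convert to gains: g_alb = 0.301/2.4 = 0.1254; g_cld = 0.372/2.4 = 0.155; g_ice = 0.28/2.4 = 0.1167.
Total gain g = 0.3971.
A = 1/(1 − 0.3971) = 1.659.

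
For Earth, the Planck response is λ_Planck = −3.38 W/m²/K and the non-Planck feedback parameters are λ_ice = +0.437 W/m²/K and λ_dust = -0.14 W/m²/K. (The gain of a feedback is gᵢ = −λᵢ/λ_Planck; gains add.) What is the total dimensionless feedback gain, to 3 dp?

Convert to gains: g_ice = 0.437/3.38 = 0.1293; g_dust = -0.14/3.38 = -0.04142.
Total gain g = 0.08788.

0.088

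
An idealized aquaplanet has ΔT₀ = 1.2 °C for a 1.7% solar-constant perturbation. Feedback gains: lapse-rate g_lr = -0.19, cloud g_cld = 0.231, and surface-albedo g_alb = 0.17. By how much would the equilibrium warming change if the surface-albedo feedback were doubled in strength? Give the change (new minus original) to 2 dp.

Original: g = 0.211, ΔT = 1.2/(1−0.211) = 1.5209 °C.
With doubled surface-albedo: g' = 0.381, ΔT' = 1.2/(1−0.381) = 1.9386 °C.
Change = 1.9386 − 1.5209 = 0.42 °C.

0.42 °C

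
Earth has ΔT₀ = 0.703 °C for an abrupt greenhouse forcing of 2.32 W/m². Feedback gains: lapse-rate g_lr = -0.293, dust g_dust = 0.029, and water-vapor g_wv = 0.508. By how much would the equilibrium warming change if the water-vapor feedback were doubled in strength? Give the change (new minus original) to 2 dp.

Original: g = 0.244, ΔT = 0.703/(1−0.244) = 0.9299 °C.
With doubled water-vapor: g' = 0.752, ΔT' = 0.703/(1−0.752) = 2.8347 °C.
Change = 2.8347 − 0.9299 = 1.90 °C.

1.90 °C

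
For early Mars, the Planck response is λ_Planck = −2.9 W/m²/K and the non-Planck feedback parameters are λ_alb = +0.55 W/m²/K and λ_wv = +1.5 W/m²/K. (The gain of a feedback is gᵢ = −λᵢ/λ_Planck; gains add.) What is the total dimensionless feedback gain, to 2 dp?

0.71

Convert to gains: g_alb = 0.55/2.9 = 0.1897; g_wv = 1.5/2.9 = 0.5172.
Total gain g = 0.7069.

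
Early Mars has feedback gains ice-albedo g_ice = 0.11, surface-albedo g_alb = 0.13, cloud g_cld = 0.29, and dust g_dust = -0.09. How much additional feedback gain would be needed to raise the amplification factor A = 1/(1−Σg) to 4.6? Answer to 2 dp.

0.34

Current total gain = 0.44.
Target gain for A = 4.6: g* = 1 − 1/4.6 = 0.7826.
Additional gain needed = 0.7826 − 0.44 = 0.34.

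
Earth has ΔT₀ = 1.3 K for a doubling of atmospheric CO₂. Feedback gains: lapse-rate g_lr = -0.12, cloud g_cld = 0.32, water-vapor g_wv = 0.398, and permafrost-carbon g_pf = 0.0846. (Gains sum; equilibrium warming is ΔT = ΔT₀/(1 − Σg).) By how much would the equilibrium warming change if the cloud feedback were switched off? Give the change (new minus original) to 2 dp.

-2.06 K

Original: g = 0.6826, ΔT = 1.3/(1−0.6826) = 4.0958 K.
Without cloud: g' = 0.3626, ΔT' = 1.3/(1−0.3626) = 2.0395 K.
Change = 2.0395 − 4.0958 = -2.06 K.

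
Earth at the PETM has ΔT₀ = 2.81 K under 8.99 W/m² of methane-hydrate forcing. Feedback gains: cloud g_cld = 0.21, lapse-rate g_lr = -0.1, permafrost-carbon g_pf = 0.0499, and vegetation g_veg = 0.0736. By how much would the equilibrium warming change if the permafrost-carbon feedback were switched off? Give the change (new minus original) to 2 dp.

-0.22 K

Original: g = 0.2335, ΔT = 2.81/(1−0.2335) = 3.6660 K.
Without permafrost-carbon: g' = 0.1836, ΔT' = 2.81/(1−0.1836) = 3.4419 K.
Change = 3.4419 − 3.6660 = -0.22 K.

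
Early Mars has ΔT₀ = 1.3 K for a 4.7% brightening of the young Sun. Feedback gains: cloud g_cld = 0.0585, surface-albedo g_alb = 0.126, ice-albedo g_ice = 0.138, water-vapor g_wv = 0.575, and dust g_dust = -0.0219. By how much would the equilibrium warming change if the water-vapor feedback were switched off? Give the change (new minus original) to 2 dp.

Original: g = 0.8756, ΔT = 1.3/(1−0.8756) = 10.4502 K.
Without water-vapor: g' = 0.3006, ΔT' = 1.3/(1−0.3006) = 1.8587 K.
Change = 1.8587 − 10.4502 = -8.59 K.

-8.59 K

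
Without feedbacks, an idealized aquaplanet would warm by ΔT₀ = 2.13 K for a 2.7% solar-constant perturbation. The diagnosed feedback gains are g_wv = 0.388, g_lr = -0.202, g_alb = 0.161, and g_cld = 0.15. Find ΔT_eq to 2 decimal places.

4.23 K

Total gain g = 0.388 − 0.202 + 0.161 + 0.15 = 0.497.
Amplification A = 1/(1 − 0.497) = 1.988.
ΔT = 2.13 × 1.988 = 4.23 K.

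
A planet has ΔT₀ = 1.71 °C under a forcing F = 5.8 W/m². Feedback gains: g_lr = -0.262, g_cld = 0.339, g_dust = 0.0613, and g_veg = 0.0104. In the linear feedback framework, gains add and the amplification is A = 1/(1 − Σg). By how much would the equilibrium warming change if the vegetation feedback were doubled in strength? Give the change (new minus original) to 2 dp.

Original: g = 0.1487, ΔT = 1.71/(1−0.1487) = 2.0087 °C.
With doubled vegetation: g' = 0.1591, ΔT' = 1.71/(1−0.1591) = 2.0335 °C.
Change = 2.0335 − 2.0087 = 0.02 °C.

0.02 °C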